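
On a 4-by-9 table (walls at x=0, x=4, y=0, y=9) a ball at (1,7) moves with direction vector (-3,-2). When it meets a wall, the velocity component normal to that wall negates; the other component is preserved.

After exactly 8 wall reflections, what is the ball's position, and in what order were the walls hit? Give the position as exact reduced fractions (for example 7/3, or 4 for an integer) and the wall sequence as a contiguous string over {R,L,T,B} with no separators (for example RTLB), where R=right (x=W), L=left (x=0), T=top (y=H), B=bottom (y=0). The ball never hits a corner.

Final position: (1,9)
Wall sequence: LRLBRLRT

1. t=1/3 → L at (0,19/3); v=(3,-2)
2. t=4/3 → R at (4,11/3); v=(-3,-2)
3. t=4/3 → L at (0,1); v=(3,-2)
4. t=1/2 → B at (3/2,0); v=(3,2)
5. t=5/6 → R at (4,5/3); v=(-3,2)
6. t=4/3 → L at (0,13/3); v=(3,2)
7. t=4/3 → R at (4,7); v=(-3,2)
8. t=1 → T at (1,9); v=(-3,-2)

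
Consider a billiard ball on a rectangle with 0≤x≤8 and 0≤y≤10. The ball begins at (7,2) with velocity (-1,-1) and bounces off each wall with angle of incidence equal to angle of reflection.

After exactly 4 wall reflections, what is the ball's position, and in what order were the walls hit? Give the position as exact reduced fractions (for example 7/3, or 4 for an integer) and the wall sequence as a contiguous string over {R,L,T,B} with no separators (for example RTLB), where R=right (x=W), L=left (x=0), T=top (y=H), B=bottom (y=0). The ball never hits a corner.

Final position: (8,7)
Wall sequence: BLTR

1. t=2 → B at (5,0); v=(-1,1)
2. t=5 → L at (0,5); v=(1,1)
3. t=5 → T at (5,10); v=(1,-1)
4. t=3 → R at (8,7); v=(-1,-1)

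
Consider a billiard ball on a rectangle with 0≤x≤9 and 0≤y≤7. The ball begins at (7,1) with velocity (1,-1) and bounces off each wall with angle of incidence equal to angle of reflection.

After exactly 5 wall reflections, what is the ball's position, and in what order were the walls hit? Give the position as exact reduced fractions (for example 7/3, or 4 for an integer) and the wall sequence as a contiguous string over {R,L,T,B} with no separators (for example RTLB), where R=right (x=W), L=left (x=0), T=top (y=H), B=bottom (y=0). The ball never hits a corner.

Final position: (4,0)
Wall sequence: BRTLB

1. t=1 → B at (8,0); v=(1,1)
2. t=1 → R at (9,1); v=(-1,1)
3. t=6 → T at (3,7); v=(-1,-1)
4. t=3 → L at (0,4); v=(1,-1)
5. t=4 → B at (4,0); v=(1,1)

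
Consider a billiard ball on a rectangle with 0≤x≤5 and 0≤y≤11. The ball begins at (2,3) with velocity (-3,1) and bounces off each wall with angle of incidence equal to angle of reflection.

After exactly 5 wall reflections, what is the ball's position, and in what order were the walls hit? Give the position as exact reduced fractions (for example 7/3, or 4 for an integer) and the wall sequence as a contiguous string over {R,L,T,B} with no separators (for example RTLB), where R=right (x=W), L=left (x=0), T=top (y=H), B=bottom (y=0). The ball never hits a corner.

1. t=2/3 → L at (0,11/3); v=(3,1)
2. t=5/3 → R at (5,16/3); v=(-3,1)
3. t=5/3 → L at (0,7); v=(3,1)
4. t=5/3 → R at (5,26/3); v=(-3,1)
5. t=5/3 → L at (0,31/3); v=(3,1)

Final position: (0,31/3)
Wall sequence: LRLRL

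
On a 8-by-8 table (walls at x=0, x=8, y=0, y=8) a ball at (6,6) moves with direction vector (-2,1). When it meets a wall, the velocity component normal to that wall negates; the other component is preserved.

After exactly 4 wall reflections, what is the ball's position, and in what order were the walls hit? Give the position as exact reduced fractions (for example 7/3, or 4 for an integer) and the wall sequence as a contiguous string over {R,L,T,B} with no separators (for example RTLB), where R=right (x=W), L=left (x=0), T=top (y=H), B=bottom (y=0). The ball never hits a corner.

1. t=2 → T at (2,8); v=(-2,-1)
2. t=1 → L at (0,7); v=(2,-1)
3. t=4 → R at (8,3); v=(-2,-1)
4. t=3 → B at (2,0); v=(-2,1)

Final position: (2,0)
Wall sequence: TLRB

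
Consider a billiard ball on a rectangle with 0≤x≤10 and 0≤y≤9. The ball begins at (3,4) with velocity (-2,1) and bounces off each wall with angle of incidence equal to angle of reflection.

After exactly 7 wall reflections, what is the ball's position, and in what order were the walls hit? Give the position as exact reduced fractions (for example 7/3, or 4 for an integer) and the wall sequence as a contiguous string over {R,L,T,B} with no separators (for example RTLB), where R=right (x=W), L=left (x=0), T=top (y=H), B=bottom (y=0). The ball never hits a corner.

Final position: (0,15/2)
Wall sequence: LTRLBRL

1. t=3/2 → L at (0,11/2); v=(2,1)
2. t=7/2 → T at (7,9); v=(2,-1)
3. t=3/2 → R at (10,15/2); v=(-2,-1)
4. t=5 → L at (0,5/2); v=(2,-1)
5. t=5/2 → B at (5,0); v=(2,1)
6. t=5/2 → R at (10,5/2); v=(-2,1)
7. t=5 → L at (0,15/2); v=(2,1)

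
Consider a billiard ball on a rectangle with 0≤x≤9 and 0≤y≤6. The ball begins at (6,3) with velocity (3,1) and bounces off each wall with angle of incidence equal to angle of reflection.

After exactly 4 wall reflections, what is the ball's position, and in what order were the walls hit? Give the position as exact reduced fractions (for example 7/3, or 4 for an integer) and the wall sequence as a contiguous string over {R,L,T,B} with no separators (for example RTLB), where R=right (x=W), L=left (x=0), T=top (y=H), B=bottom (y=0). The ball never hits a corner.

1. t=1 → R at (9,4); v=(-3,1)
2. t=2 → T at (3,6); v=(-3,-1)
3. t=1 → L at (0,5); v=(3,-1)
4. t=3 → R at (9,2); v=(-3,-1)

Final position: (9,2)
Wall sequence: RTLR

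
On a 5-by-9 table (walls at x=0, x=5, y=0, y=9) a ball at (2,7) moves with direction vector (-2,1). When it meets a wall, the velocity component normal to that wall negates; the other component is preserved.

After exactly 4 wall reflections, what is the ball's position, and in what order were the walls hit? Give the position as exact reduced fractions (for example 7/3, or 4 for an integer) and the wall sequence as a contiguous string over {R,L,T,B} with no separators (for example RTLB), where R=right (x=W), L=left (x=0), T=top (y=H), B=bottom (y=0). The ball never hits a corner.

1. t=1 → L at (0,8); v=(2,1)
2. t=1 → T at (2,9); v=(2,-1)
3. t=3/2 → R at (5,15/2); v=(-2,-1)
4. t=5/2 → L at (0,5); v=(2,-1)

Final position: (0,5)
Wall sequence: LTRL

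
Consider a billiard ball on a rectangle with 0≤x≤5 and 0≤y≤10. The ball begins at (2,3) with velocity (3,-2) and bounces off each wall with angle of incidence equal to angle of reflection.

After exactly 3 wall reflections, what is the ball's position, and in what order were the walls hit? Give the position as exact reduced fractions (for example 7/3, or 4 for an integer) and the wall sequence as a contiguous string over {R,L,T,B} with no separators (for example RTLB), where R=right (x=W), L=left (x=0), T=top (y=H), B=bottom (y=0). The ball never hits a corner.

Final position: (0,7/3)
Wall sequence: RBL

1. t=1 → R at (5,1); v=(-3,-2)
2. t=1/2 → B at (7/2,0); v=(-3,2)
3. t=7/6 → L at (0,7/3); v=(3,2)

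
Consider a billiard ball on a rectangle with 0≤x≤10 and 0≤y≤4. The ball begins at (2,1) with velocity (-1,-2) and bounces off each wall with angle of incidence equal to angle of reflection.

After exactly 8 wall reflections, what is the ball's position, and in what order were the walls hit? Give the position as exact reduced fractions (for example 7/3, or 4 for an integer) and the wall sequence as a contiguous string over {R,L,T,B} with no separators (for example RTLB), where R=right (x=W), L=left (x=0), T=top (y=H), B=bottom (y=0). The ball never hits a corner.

1. t=1/2 → B at (3/2,0); v=(-1,2)
2. t=3/2 → L at (0,3); v=(1,2)
3. t=1/2 → T at (1/2,4); v=(1,-2)
4. t=2 → B at (5/2,0); v=(1,2)
5. t=2 → T at (9/2,4); v=(1,-2)
6. t=2 → B at (13/2,0); v=(1,2)
7. t=2 → T at (17/2,4); v=(1,-2)
8. t=3/2 → R at (10,1); v=(-1,-2)

Final position: (10,1)
Wall sequence: BLTBTBTR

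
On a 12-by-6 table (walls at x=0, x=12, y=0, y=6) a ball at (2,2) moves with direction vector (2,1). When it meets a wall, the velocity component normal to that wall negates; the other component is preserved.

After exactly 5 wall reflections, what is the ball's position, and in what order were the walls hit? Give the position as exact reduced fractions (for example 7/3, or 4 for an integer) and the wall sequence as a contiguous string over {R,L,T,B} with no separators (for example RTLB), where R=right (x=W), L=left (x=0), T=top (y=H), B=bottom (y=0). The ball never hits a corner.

Final position: (10,6)
Wall sequence: TRBLT

1. t=4 → T at (10,6); v=(2,-1)
2. t=1 → R at (12,5); v=(-2,-1)
3. t=5 → B at (2,0); v=(-2,1)
4. t=1 → L at (0,1); v=(2,1)
5. t=5 → T at (10,6); v=(2,-1)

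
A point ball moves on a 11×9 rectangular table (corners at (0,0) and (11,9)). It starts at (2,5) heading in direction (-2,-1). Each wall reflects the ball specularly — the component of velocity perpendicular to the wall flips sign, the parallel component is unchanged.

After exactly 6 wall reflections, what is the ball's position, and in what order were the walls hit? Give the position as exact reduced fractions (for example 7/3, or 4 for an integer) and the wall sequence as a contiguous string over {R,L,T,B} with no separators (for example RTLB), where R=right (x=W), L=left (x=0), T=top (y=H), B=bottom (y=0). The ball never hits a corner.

Final position: (11,11/2)
Wall sequence: LBRLTR

1. t=1 → L at (0,4); v=(2,-1)
2. t=4 → B at (8,0); v=(2,1)
3. t=3/2 → R at (11,3/2); v=(-2,1)
4. t=11/2 → L at (0,7); v=(2,1)
5. t=2 → T at (4,9); v=(2,-1)
6. t=7/2 → R at (11,11/2); v=(-2,-1)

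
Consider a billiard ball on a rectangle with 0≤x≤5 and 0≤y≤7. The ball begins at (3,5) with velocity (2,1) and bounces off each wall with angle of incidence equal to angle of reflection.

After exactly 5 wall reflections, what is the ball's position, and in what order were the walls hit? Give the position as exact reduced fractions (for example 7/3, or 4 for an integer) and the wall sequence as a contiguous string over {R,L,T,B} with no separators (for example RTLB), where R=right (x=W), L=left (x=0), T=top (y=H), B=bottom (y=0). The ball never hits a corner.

Final position: (0,1/2)
Wall sequence: RTLRL

1. t=1 → R at (5,6); v=(-2,1)
2. t=1 → T at (3,7); v=(-2,-1)
3. t=3/2 → L at (0,11/2); v=(2,-1)
4. t=5/2 → R at (5,3); v=(-2,-1)
5. t=5/2 → L at (0,1/2); v=(2,-1)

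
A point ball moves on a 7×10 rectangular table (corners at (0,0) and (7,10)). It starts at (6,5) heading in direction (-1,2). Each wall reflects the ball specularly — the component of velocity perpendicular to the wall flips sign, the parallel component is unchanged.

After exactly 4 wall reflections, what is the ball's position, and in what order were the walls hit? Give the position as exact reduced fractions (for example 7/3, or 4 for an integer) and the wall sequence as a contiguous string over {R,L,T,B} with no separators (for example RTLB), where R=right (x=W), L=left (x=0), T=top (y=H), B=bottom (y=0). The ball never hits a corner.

1. t=5/2 → T at (7/2,10); v=(-1,-2)
2. t=7/2 → L at (0,3); v=(1,-2)
3. t=3/2 → B at (3/2,0); v=(1,2)
4. t=5 → T at (13/2,10); v=(1,-2)

Final position: (13/2,10)
Wall sequence: TLBT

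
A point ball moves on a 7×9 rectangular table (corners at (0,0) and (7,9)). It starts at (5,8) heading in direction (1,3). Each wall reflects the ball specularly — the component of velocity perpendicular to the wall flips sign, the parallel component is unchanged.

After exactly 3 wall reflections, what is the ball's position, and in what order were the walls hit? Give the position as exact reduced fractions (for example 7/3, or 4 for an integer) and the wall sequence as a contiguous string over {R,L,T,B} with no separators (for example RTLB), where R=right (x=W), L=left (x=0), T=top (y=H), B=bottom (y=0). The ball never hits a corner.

1. t=1/3 → T at (16/3,9); v=(1,-3)
2. t=5/3 → R at (7,4); v=(-1,-3)
3. t=4/3 → B at (17/3,0); v=(-1,3)

Final position: (17/3,0)
Wall sequence: TRB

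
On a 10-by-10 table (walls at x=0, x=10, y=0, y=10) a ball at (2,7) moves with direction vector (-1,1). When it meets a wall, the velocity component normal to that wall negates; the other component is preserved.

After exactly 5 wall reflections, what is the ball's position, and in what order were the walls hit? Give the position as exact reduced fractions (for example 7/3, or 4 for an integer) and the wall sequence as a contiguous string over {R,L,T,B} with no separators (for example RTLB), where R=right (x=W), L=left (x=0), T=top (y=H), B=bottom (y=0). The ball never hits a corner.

1. t=2 → L at (0,9); v=(1,1)
2. t=1 → T at (1,10); v=(1,-1)
3. t=9 → R at (10,1); v=(-1,-1)
4. t=1 → B at (9,0); v=(-1,1)
5. t=9 → L at (0,9); v=(1,1)

Final position: (0,9)
Wall sequence: LTRBL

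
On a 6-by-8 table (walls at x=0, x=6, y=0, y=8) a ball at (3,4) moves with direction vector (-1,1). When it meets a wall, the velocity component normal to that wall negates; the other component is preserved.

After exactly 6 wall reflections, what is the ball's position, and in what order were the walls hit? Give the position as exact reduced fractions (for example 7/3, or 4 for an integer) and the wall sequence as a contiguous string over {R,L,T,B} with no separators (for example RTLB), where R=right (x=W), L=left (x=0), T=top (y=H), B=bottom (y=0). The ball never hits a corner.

Final position: (5,8)
Wall sequence: LTRBLT

1. t=3 → L at (0,7); v=(1,1)
2. t=1 → T at (1,8); v=(1,-1)
3. t=5 → R at (6,3); v=(-1,-1)
4. t=3 → B at (3,0); v=(-1,1)
5. t=3 → L at (0,3); v=(1,1)
6. t=5 → T at (5,8); v=(1,-1)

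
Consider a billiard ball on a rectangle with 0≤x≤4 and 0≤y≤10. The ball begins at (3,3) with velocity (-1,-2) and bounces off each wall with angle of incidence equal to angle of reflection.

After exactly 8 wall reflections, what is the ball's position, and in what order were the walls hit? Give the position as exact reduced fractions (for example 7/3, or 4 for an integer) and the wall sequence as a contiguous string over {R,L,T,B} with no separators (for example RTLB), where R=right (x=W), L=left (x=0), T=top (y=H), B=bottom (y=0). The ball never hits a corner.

Final position: (5/2,10)
Wall sequence: BLTRLBRT

1. t=3/2 → B at (3/2,0); v=(-1,2)
2. t=3/2 → L at (0,3); v=(1,2)
3. t=7/2 → T at (7/2,10); v=(1,-2)
4. t=1/2 → R at (4,9); v=(-1,-2)
5. t=4 → L at (0,1); v=(1,-2)
6. t=1/2 → B at (1/2,0); v=(1,2)
7. t=7/2 → R at (4,7); v=(-1,2)
8. t=3/2 → T at (5/2,10); v=(-1,-2)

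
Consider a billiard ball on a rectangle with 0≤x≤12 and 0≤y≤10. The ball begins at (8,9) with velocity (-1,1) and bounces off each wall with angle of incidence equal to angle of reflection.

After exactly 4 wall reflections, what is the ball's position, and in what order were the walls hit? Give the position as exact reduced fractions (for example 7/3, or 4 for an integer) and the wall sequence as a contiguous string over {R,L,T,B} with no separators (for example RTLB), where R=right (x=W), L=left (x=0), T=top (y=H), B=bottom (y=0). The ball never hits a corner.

1. t=1 → T at (7,10); v=(-1,-1)
2. t=7 → L at (0,3); v=(1,-1)
3. t=3 → B at (3,0); v=(1,1)
4. t=9 → R at (12,9); v=(-1,1)

Final position: (12,9)
Wall sequence: TLBR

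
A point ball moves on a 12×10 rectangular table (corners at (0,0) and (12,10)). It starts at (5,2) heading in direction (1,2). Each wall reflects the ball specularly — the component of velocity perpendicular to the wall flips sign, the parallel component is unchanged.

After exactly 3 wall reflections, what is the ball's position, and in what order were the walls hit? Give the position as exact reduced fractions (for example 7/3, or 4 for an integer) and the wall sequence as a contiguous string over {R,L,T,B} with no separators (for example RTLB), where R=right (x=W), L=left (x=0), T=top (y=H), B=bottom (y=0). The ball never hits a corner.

1. t=4 → T at (9,10); v=(1,-2)
2. t=3 → R at (12,4); v=(-1,-2)
3. t=2 → B at (10,0); v=(-1,2)

Final position: (10,0)
Wall sequence: TRB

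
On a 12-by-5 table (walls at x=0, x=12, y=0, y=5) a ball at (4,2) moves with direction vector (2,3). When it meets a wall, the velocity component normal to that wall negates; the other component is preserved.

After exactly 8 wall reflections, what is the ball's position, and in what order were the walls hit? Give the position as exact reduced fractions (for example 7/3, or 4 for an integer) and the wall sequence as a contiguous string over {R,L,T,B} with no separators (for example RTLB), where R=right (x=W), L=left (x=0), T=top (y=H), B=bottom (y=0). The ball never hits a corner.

1. t=1 → T at (6,5); v=(2,-3)
2. t=5/3 → B at (28/3,0); v=(2,3)
3. t=4/3 → R at (12,4); v=(-2,3)
4. t=1/3 → T at (34/3,5); v=(-2,-3)
5. t=5/3 → B at (8,0); v=(-2,3)
6. t=5/3 → T at (14/3,5); v=(-2,-3)
7. t=5/3 → B at (4/3,0); v=(-2,3)
8. t=2/3 → L at (0,2); v=(2,3)

Final position: (0,2)
Wall sequence: TBRTBTBL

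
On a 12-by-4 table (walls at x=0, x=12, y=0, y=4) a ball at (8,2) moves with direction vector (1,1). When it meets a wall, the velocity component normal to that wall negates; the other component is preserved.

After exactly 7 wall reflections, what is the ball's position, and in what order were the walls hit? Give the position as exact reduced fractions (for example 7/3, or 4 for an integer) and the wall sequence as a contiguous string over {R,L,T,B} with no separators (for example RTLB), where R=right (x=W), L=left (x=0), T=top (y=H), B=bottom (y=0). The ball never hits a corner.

Final position: (2,4)
Wall sequence: TRBTBLT

1. t=2 → T at (10,4); v=(1,-1)
2. t=2 → R at (12,2); v=(-1,-1)
3. t=2 → B at (10,0); v=(-1,1)
4. t=4 → T at (6,4); v=(-1,-1)
5. t=4 → B at (2,0); v=(-1,1)
6. t=2 → L at (0,2); v=(1,1)
7. t=2 → T at (2,4); v=(1,-1)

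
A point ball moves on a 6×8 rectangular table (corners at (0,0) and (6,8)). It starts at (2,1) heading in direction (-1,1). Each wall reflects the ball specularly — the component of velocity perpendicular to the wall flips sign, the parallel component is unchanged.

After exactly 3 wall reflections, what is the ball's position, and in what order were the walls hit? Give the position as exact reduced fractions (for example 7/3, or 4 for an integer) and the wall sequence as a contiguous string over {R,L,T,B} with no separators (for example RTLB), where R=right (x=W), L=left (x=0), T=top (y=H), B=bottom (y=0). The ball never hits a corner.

Final position: (6,7)
Wall sequence: LTR

1. t=2 → L at (0,3); v=(1,1)
2. t=5 → T at (5,8); v=(1,-1)
3. t=1 → R at (6,7); v=(-1,-1)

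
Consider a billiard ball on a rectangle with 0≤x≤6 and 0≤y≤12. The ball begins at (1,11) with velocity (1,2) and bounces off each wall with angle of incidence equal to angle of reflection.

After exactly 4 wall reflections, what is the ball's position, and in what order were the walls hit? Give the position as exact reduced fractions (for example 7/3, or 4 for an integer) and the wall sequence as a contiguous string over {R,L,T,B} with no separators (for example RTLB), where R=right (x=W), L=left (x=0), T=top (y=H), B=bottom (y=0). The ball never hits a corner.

1. t=1/2 → T at (3/2,12); v=(1,-2)
2. t=9/2 → R at (6,3); v=(-1,-2)
3. t=3/2 → B at (9/2,0); v=(-1,2)
4. t=9/2 → L at (0,9); v=(1,2)

Final position: (0,9)
Wall sequence: TRBL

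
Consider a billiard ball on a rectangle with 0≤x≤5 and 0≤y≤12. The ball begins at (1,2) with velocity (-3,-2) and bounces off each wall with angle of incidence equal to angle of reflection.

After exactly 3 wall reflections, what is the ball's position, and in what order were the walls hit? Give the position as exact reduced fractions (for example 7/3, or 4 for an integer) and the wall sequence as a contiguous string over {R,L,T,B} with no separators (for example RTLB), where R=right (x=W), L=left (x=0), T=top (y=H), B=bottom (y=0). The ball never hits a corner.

1. t=1/3 → L at (0,4/3); v=(3,-2)
2. t=2/3 → B at (2,0); v=(3,2)
3. t=1 → R at (5,2); v=(-3,2)

Final position: (5,2)
Wall sequence: LBR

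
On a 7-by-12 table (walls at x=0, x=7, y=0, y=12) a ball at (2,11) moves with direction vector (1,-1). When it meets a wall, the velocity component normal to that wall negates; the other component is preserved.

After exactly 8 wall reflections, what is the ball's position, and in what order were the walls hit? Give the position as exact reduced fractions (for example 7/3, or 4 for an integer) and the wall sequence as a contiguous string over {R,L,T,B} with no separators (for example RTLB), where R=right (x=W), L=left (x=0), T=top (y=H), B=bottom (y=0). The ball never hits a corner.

1. t=5 → R at (7,6); v=(-1,-1)
2. t=6 → B at (1,0); v=(-1,1)
3. t=1 → L at (0,1); v=(1,1)
4. t=7 → R at (7,8); v=(-1,1)
5. t=4 → T at (3,12); v=(-1,-1)
6. t=3 → L at (0,9); v=(1,-1)
7. t=7 → R at (7,2); v=(-1,-1)
8. t=2 → B at (5,0); v=(-1,1)

Final position: (5,0)
Wall sequence: RBLRTLRB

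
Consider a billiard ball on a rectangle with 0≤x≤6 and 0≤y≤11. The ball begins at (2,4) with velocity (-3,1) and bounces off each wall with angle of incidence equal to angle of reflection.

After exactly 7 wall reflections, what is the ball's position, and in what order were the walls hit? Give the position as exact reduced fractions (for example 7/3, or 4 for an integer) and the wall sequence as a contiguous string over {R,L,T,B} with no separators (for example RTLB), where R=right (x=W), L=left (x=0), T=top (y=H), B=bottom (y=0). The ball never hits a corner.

Final position: (6,22/3)
Wall sequence: LRLRTLR

1. t=2/3 → L at (0,14/3); v=(3,1)
2. t=2 → R at (6,20/3); v=(-3,1)
3. t=2 → L at (0,26/3); v=(3,1)
4. t=2 → R at (6,32/3); v=(-3,1)
5. t=1/3 → T at (5,11); v=(-3,-1)
6. t=5/3 → L at (0,28/3); v=(3,-1)
7. t=2 → R at (6,22/3); v=(-3,-1)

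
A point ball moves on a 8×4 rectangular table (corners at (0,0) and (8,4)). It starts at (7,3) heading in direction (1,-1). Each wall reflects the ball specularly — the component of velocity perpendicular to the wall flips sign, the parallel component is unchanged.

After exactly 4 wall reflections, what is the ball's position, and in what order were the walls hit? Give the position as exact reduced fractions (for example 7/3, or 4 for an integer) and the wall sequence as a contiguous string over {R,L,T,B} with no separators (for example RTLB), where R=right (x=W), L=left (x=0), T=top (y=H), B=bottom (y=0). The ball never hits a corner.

Final position: (0,2)
Wall sequence: RBTL

1. t=1 → R at (8,2); v=(-1,-1)
2. t=2 → B at (6,0); v=(-1,1)
3. t=4 → T at (2,4); v=(-1,-1)
4. t=2 → L at (0,2); v=(1,-1)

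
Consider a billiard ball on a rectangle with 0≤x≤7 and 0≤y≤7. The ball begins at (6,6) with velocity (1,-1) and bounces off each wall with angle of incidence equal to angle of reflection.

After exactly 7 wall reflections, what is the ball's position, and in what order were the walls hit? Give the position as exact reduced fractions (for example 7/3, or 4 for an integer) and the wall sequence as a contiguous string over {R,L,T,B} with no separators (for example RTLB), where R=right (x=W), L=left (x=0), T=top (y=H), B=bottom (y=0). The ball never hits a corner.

Final position: (0,2)
Wall sequence: RBLTRBL

1. t=1 → R at (7,5); v=(-1,-1)
2. t=5 → B at (2,0); v=(-1,1)
3. t=2 → L at (0,2); v=(1,1)
4. t=5 → T at (5,7); v=(1,-1)
5. t=2 → R at (7,5); v=(-1,-1)
6. t=5 → B at (2,0); v=(-1,1)
7. t=2 → L at (0,2); v=(1,1)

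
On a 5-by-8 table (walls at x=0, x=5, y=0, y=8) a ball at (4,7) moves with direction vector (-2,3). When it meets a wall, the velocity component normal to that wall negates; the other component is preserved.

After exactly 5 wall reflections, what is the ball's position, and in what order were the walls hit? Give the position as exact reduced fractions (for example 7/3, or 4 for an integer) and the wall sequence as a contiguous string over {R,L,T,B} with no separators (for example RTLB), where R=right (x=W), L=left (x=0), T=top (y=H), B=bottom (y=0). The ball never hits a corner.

1. t=1/3 → T at (10/3,8); v=(-2,-3)
2. t=5/3 → L at (0,3); v=(2,-3)
3. t=1 → B at (2,0); v=(2,3)
4. t=3/2 → R at (5,9/2); v=(-2,3)
5. t=7/6 → T at (8/3,8); v=(-2,-3)

Final position: (8/3,8)
Wall sequence: TLBRT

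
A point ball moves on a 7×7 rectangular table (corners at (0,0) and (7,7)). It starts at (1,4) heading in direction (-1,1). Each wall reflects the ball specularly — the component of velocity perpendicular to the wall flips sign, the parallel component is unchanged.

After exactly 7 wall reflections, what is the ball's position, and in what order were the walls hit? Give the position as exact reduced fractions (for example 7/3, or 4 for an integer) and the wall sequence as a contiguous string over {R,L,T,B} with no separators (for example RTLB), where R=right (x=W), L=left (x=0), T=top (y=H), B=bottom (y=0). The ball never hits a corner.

Final position: (7,2)
Wall sequence: LTRBLTR

1. t=1 → L at (0,5); v=(1,1)
2. t=2 → T at (2,7); v=(1,-1)
3. t=5 → R at (7,2); v=(-1,-1)
4. t=2 → B at (5,0); v=(-1,1)
5. t=5 → L at (0,5); v=(1,1)
6. t=2 → T at (2,7); v=(1,-1)
7. t=5 → R at (7,2); v=(-1,-1)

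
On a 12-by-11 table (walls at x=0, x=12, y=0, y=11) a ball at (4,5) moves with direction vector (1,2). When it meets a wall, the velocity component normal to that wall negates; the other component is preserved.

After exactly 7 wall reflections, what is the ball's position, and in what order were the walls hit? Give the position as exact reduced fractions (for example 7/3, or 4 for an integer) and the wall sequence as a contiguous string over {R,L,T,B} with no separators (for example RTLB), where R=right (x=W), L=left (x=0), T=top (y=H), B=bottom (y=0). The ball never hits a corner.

1. t=3 → T at (7,11); v=(1,-2)
2. t=5 → R at (12,1); v=(-1,-2)
3. t=1/2 → B at (23/2,0); v=(-1,2)
4. t=11/2 → T at (6,11); v=(-1,-2)
5. t=11/2 → B at (1/2,0); v=(-1,2)
6. t=1/2 → L at (0,1); v=(1,2)
7. t=5 → T at (5,11); v=(1,-2)

Final position: (5,11)
Wall sequence: TRBTBLT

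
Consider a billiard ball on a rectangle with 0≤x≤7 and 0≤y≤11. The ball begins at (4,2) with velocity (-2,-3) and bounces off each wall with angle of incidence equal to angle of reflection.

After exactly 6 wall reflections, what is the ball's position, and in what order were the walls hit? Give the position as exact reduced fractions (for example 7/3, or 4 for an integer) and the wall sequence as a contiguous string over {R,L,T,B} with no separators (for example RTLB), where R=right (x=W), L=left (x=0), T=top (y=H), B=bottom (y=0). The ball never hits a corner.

1. t=2/3 → B at (8/3,0); v=(-2,3)
2. t=4/3 → L at (0,4); v=(2,3)
3. t=7/3 → T at (14/3,11); v=(2,-3)
4. t=7/6 → R at (7,15/2); v=(-2,-3)
5. t=5/2 → B at (2,0); v=(-2,3)
6. t=1 → L at (0,3); v=(2,3)

Final position: (0,3)
Wall sequence: BLTRBL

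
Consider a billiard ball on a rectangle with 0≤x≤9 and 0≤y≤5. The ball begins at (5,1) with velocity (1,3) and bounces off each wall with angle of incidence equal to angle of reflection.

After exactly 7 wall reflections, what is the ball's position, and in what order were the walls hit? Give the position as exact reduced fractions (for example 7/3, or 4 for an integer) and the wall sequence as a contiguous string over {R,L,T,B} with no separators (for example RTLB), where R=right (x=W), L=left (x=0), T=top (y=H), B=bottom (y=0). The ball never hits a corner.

1. t=4/3 → T at (19/3,5); v=(1,-3)
2. t=5/3 → B at (8,0); v=(1,3)
3. t=1 → R at (9,3); v=(-1,3)
4. t=2/3 → T at (25/3,5); v=(-1,-3)
5. t=5/3 → B at (20/3,0); v=(-1,3)
6. t=5/3 → T at (5,5); v=(-1,-3)
7. t=5/3 → B at (10/3,0); v=(-1,3)

Final position: (10/3,0)
Wall sequence: TBRTBTB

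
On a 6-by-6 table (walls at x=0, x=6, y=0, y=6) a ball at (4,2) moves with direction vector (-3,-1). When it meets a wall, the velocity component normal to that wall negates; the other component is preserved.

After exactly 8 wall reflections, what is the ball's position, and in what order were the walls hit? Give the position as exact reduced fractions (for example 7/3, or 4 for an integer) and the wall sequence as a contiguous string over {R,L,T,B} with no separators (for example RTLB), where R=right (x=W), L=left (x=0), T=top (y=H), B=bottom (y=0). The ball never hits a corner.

Final position: (6,8/3)
Wall sequence: LBRLRTLR

1. t=4/3 → L at (0,2/3); v=(3,-1)
2. t=2/3 → B at (2,0); v=(3,1)
3. t=4/3 → R at (6,4/3); v=(-3,1)
4. t=2 → L at (0,10/3); v=(3,1)
5. t=2 → R at (6,16/3); v=(-3,1)
6. t=2/3 → T at (4,6); v=(-3,-1)
7. t=4/3 → L at (0,14/3); v=(3,-1)
8. t=2 → R at (6,8/3); v=(-3,-1)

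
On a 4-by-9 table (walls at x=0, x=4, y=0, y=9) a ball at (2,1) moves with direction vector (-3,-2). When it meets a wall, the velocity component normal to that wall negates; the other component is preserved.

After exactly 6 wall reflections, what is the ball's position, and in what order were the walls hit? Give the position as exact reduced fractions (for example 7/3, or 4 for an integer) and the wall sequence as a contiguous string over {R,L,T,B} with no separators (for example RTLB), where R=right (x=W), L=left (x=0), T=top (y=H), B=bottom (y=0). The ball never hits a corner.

1. t=1/2 → B at (1/2,0); v=(-3,2)
2. t=1/6 → L at (0,1/3); v=(3,2)
3. t=4/3 → R at (4,3); v=(-3,2)
4. t=4/3 → L at (0,17/3); v=(3,2)
5. t=4/3 → R at (4,25/3); v=(-3,2)
6. t=1/3 → T at (3,9); v=(-3,-2)

Final position: (3,9)
Wall sequence: BLRLRT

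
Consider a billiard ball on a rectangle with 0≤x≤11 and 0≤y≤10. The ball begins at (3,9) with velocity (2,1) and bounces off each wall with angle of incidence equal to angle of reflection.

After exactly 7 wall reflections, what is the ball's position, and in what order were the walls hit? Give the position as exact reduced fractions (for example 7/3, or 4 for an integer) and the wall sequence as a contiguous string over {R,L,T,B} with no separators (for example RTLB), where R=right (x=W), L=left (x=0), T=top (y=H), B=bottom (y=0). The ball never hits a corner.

1. t=1 → T at (5,10); v=(2,-1)
2. t=3 → R at (11,7); v=(-2,-1)
3. t=11/2 → L at (0,3/2); v=(2,-1)
4. t=3/2 → B at (3,0); v=(2,1)
5. t=4 → R at (11,4); v=(-2,1)
6. t=11/2 → L at (0,19/2); v=(2,1)
7. t=1/2 → T at (1,10); v=(2,-1)

Final position: (1,10)
Wall sequence: TRLBRLT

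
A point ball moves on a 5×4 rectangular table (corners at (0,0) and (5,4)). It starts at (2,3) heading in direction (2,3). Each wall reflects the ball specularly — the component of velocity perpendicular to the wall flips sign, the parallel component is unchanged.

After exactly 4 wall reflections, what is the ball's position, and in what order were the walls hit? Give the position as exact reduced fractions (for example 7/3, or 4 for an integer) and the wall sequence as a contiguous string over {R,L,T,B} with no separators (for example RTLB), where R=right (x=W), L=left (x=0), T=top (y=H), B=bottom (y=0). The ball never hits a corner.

1. t=1/3 → T at (8/3,4); v=(2,-3)
2. t=7/6 → R at (5,1/2); v=(-2,-3)
3. t=1/6 → B at (14/3,0); v=(-2,3)
4. t=4/3 → T at (2,4); v=(-2,-3)

Final position: (2,4)
Wall sequence: TRBT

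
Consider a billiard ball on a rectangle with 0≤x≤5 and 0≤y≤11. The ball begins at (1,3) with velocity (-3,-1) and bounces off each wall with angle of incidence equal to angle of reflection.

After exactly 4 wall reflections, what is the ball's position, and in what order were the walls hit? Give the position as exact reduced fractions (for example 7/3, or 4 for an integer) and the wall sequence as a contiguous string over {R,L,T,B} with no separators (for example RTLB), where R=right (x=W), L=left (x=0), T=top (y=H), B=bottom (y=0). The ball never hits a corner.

1. t=1/3 → L at (0,8/3); v=(3,-1)
2. t=5/3 → R at (5,1); v=(-3,-1)
3. t=1 → B at (2,0); v=(-3,1)
4. t=2/3 → L at (0,2/3); v=(3,1)

Final position: (0,2/3)
Wall sequence: LRBL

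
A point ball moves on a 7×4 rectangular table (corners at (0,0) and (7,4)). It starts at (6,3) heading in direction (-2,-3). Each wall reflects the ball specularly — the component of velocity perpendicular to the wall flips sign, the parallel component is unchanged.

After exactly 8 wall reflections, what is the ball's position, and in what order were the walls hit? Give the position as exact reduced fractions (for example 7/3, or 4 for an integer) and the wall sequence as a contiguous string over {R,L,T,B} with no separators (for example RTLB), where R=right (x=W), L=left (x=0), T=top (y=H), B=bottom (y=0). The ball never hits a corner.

Final position: (14/3,4)
Wall sequence: BTLBTBRT

1. t=1 → B at (4,0); v=(-2,3)
2. t=4/3 → T at (4/3,4); v=(-2,-3)
3. t=2/3 → L at (0,2); v=(2,-3)
4. t=2/3 → B at (4/3,0); v=(2,3)
5. t=4/3 → T at (4,4); v=(2,-3)
6. t=4/3 → B at (20/3,0); v=(2,3)
7. t=1/6 → R at (7,1/2); v=(-2,3)
8. t=7/6 → T at (14/3,4); v=(-2,-3)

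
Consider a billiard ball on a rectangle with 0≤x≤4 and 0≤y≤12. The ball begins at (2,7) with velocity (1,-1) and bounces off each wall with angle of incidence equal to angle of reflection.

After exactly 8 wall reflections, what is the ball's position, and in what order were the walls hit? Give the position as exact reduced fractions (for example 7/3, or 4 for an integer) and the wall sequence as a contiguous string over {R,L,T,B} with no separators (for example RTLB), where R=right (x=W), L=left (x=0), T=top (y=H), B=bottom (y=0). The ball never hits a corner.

1. t=2 → R at (4,5); v=(-1,-1)
2. t=4 → L at (0,1); v=(1,-1)
3. t=1 → B at (1,0); v=(1,1)
4. t=3 → R at (4,3); v=(-1,1)
5. t=4 → L at (0,7); v=(1,1)
6. t=4 → R at (4,11); v=(-1,1)
7. t=1 → T at (3,12); v=(-1,-1)
8. t=3 → L at (0,9); v=(1,-1)

Final position: (0,9)
Wall sequence: RLBRLRTL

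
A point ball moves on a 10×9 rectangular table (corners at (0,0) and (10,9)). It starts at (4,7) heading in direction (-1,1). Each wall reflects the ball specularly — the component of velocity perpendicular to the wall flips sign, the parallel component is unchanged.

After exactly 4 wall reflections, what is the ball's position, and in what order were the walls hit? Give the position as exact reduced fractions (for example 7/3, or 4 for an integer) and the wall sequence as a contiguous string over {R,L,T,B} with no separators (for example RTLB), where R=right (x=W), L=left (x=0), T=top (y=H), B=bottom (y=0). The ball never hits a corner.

Final position: (10,3)
Wall sequence: TLBR

1. t=2 → T at (2,9); v=(-1,-1)
2. t=2 → L at (0,7); v=(1,-1)
3. t=7 → B at (7,0); v=(1,1)
4. t=3 → R at (10,3); v=(-1,1)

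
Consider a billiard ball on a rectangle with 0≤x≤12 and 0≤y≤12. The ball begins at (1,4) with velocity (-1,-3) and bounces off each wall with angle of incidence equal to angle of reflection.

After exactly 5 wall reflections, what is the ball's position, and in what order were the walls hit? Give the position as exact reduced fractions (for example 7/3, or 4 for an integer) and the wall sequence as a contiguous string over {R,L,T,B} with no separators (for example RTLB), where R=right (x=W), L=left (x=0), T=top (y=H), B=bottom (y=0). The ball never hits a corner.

1. t=1 → L at (0,1); v=(1,-3)
2. t=1/3 → B at (1/3,0); v=(1,3)
3. t=4 → T at (13/3,12); v=(1,-3)
4. t=4 → B at (25/3,0); v=(1,3)
5. t=11/3 → R at (12,11); v=(-1,3)

Final position: (12,11)
Wall sequence: LBTBR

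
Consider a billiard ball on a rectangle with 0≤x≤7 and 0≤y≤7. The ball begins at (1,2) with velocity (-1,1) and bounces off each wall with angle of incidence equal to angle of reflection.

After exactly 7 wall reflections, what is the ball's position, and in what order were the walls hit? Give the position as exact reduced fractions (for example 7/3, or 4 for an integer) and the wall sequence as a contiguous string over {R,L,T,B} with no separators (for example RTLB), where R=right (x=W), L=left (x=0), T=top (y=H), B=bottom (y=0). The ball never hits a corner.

1. t=1 → L at (0,3); v=(1,1)
2. t=4 → T at (4,7); v=(1,-1)
3. t=3 → R at (7,4); v=(-1,-1)
4. t=4 → B at (3,0); v=(-1,1)
5. t=3 → L at (0,3); v=(1,1)
6. t=4 → T at (4,7); v=(1,-1)
7. t=3 → R at (7,4); v=(-1,-1)

Final position: (7,4)
Wall sequence: LTRBLTR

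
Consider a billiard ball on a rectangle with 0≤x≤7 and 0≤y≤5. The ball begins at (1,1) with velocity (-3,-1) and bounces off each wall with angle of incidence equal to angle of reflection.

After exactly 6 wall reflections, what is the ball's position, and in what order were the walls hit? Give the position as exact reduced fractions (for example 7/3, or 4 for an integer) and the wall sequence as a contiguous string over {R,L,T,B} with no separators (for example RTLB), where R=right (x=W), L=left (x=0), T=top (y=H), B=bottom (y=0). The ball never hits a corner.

1. t=1/3 → L at (0,2/3); v=(3,-1)
2. t=2/3 → B at (2,0); v=(3,1)
3. t=5/3 → R at (7,5/3); v=(-3,1)
4. t=7/3 → L at (0,4); v=(3,1)
5. t=1 → T at (3,5); v=(3,-1)
6. t=4/3 → R at (7,11/3); v=(-3,-1)

Final position: (7,11/3)
Wall sequence: LBRLTR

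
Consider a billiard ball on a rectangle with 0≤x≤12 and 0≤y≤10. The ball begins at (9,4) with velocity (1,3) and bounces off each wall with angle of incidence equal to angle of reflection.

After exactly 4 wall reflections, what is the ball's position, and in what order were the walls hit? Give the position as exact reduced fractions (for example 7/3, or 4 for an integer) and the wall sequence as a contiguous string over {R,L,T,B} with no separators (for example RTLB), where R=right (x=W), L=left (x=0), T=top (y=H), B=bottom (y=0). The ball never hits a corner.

Final position: (19/3,10)
Wall sequence: TRBT

1. t=2 → T at (11,10); v=(1,-3)
2. t=1 → R at (12,7); v=(-1,-3)
3. t=7/3 → B at (29/3,0); v=(-1,3)
4. t=10/3 → T at (19/3,10); v=(-1,-3)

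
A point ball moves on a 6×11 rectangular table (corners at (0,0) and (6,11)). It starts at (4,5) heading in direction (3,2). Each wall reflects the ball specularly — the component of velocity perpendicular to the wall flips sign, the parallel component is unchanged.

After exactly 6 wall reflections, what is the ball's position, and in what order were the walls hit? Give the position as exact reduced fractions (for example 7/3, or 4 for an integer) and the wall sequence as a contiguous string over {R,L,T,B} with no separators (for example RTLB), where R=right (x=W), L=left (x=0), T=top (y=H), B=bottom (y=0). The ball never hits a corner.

1. t=2/3 → R at (6,19/3); v=(-3,2)
2. t=2 → L at (0,31/3); v=(3,2)
3. t=1/3 → T at (1,11); v=(3,-2)
4. t=5/3 → R at (6,23/3); v=(-3,-2)
5. t=2 → L at (0,11/3); v=(3,-2)
6. t=11/6 → B at (11/2,0); v=(3,2)

Final position: (11/2,0)
Wall sequence: RLTRLB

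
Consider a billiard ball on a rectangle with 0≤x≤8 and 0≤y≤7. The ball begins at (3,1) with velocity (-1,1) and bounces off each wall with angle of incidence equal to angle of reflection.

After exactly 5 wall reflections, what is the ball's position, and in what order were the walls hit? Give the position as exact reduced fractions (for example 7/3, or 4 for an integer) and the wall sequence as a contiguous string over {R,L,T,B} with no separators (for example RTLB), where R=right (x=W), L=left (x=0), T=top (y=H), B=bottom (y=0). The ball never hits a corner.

Final position: (0,6)
Wall sequence: LTRBL

1. t=3 → L at (0,4); v=(1,1)
2. t=3 → T at (3,7); v=(1,-1)
3. t=5 → R at (8,2); v=(-1,-1)
4. t=2 → B at (6,0); v=(-1,1)
5. t=6 → L at (0,6); v=(1,1)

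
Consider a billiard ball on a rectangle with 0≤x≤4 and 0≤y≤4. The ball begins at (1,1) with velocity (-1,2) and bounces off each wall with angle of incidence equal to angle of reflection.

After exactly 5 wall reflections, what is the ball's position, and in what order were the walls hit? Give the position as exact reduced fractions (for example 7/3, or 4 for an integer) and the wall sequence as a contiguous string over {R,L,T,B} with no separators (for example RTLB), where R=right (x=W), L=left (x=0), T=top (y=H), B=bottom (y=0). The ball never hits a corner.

Final position: (7/2,4)
Wall sequence: LTBRT

1. t=1 → L at (0,3); v=(1,2)
2. t=1/2 → T at (1/2,4); v=(1,-2)
3. t=2 → B at (5/2,0); v=(1,2)
4. t=3/2 → R at (4,3); v=(-1,2)
5. t=1/2 → T at (7/2,4); v=(-1,-2)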